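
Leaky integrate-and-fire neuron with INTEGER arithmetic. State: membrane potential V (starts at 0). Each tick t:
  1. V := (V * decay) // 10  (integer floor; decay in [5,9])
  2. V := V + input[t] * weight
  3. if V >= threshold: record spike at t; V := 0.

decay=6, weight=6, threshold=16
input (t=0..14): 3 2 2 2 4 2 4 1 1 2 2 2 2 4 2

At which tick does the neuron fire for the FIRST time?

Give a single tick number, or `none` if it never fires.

Answer: 0

Derivation:
t=0: input=3 -> V=0 FIRE
t=1: input=2 -> V=12
t=2: input=2 -> V=0 FIRE
t=3: input=2 -> V=12
t=4: input=4 -> V=0 FIRE
t=5: input=2 -> V=12
t=6: input=4 -> V=0 FIRE
t=7: input=1 -> V=6
t=8: input=1 -> V=9
t=9: input=2 -> V=0 FIRE
t=10: input=2 -> V=12
t=11: input=2 -> V=0 FIRE
t=12: input=2 -> V=12
t=13: input=4 -> V=0 FIRE
t=14: input=2 -> V=12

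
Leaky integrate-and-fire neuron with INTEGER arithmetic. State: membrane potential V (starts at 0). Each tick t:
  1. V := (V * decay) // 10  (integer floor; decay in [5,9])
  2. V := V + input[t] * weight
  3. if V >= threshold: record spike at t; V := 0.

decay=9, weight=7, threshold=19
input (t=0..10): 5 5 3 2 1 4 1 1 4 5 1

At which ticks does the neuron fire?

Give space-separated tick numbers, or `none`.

Answer: 0 1 2 4 5 8 9

Derivation:
t=0: input=5 -> V=0 FIRE
t=1: input=5 -> V=0 FIRE
t=2: input=3 -> V=0 FIRE
t=3: input=2 -> V=14
t=4: input=1 -> V=0 FIRE
t=5: input=4 -> V=0 FIRE
t=6: input=1 -> V=7
t=7: input=1 -> V=13
t=8: input=4 -> V=0 FIRE
t=9: input=5 -> V=0 FIRE
t=10: input=1 -> V=7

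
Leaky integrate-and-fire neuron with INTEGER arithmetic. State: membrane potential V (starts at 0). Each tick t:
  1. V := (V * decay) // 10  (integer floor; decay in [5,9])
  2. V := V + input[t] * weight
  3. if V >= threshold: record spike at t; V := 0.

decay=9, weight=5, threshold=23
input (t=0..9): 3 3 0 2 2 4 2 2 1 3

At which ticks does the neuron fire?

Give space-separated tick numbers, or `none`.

Answer: 1 5 9

Derivation:
t=0: input=3 -> V=15
t=1: input=3 -> V=0 FIRE
t=2: input=0 -> V=0
t=3: input=2 -> V=10
t=4: input=2 -> V=19
t=5: input=4 -> V=0 FIRE
t=6: input=2 -> V=10
t=7: input=2 -> V=19
t=8: input=1 -> V=22
t=9: input=3 -> V=0 FIRE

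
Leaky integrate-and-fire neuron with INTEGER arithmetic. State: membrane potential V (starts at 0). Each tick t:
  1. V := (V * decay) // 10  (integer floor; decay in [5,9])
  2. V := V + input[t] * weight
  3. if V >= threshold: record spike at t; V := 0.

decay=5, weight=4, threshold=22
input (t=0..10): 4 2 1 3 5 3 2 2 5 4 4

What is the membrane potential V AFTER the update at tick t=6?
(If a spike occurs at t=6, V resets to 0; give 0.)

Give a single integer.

t=0: input=4 -> V=16
t=1: input=2 -> V=16
t=2: input=1 -> V=12
t=3: input=3 -> V=18
t=4: input=5 -> V=0 FIRE
t=5: input=3 -> V=12
t=6: input=2 -> V=14
t=7: input=2 -> V=15
t=8: input=5 -> V=0 FIRE
t=9: input=4 -> V=16
t=10: input=4 -> V=0 FIRE

Answer: 14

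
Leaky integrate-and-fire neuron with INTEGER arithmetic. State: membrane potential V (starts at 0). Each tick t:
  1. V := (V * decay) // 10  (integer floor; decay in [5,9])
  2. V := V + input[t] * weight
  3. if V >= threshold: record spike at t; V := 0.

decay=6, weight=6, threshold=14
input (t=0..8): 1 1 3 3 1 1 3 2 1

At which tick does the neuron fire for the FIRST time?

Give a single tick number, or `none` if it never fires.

t=0: input=1 -> V=6
t=1: input=1 -> V=9
t=2: input=3 -> V=0 FIRE
t=3: input=3 -> V=0 FIRE
t=4: input=1 -> V=6
t=5: input=1 -> V=9
t=6: input=3 -> V=0 FIRE
t=7: input=2 -> V=12
t=8: input=1 -> V=13

Answer: 2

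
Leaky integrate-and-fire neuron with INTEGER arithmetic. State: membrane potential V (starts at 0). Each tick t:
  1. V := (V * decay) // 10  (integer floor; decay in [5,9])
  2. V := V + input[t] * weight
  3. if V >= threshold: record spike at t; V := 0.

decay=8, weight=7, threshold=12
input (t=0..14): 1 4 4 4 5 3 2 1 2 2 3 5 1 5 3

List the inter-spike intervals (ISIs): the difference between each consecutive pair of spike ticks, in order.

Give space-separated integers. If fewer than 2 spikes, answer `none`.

Answer: 1 1 1 1 1 2 1 1 1 2 1

Derivation:
t=0: input=1 -> V=7
t=1: input=4 -> V=0 FIRE
t=2: input=4 -> V=0 FIRE
t=3: input=4 -> V=0 FIRE
t=4: input=5 -> V=0 FIRE
t=5: input=3 -> V=0 FIRE
t=6: input=2 -> V=0 FIRE
t=7: input=1 -> V=7
t=8: input=2 -> V=0 FIRE
t=9: input=2 -> V=0 FIRE
t=10: input=3 -> V=0 FIRE
t=11: input=5 -> V=0 FIRE
t=12: input=1 -> V=7
t=13: input=5 -> V=0 FIRE
t=14: input=3 -> V=0 FIRE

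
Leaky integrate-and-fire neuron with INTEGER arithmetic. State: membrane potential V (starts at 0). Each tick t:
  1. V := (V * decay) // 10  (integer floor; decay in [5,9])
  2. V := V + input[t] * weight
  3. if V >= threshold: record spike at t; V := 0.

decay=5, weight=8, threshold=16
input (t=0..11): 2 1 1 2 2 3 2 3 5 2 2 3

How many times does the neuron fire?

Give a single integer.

t=0: input=2 -> V=0 FIRE
t=1: input=1 -> V=8
t=2: input=1 -> V=12
t=3: input=2 -> V=0 FIRE
t=4: input=2 -> V=0 FIRE
t=5: input=3 -> V=0 FIRE
t=6: input=2 -> V=0 FIRE
t=7: input=3 -> V=0 FIRE
t=8: input=5 -> V=0 FIRE
t=9: input=2 -> V=0 FIRE
t=10: input=2 -> V=0 FIRE
t=11: input=3 -> V=0 FIRE

Answer: 10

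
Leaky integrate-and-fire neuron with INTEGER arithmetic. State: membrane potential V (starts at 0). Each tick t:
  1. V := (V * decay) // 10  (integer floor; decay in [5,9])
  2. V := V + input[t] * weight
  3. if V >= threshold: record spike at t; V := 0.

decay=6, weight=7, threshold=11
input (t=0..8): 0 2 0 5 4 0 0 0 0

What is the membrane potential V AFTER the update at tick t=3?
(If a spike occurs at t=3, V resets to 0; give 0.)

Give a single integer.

t=0: input=0 -> V=0
t=1: input=2 -> V=0 FIRE
t=2: input=0 -> V=0
t=3: input=5 -> V=0 FIRE
t=4: input=4 -> V=0 FIRE
t=5: input=0 -> V=0
t=6: input=0 -> V=0
t=7: input=0 -> V=0
t=8: input=0 -> V=0

Answer: 0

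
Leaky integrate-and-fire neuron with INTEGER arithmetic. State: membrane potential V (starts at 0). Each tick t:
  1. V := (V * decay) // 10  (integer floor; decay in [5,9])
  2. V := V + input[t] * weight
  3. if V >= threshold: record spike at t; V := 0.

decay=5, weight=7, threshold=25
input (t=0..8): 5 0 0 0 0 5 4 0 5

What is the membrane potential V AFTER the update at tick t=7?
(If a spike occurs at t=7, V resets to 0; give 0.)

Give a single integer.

Answer: 0

Derivation:
t=0: input=5 -> V=0 FIRE
t=1: input=0 -> V=0
t=2: input=0 -> V=0
t=3: input=0 -> V=0
t=4: input=0 -> V=0
t=5: input=5 -> V=0 FIRE
t=6: input=4 -> V=0 FIRE
t=7: input=0 -> V=0
t=8: input=5 -> V=0 FIRE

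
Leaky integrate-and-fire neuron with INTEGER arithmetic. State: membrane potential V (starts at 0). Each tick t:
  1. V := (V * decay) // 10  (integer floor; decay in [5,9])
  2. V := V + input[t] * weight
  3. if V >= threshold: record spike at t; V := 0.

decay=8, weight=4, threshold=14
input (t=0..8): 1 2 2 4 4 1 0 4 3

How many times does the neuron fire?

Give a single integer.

Answer: 4

Derivation:
t=0: input=1 -> V=4
t=1: input=2 -> V=11
t=2: input=2 -> V=0 FIRE
t=3: input=4 -> V=0 FIRE
t=4: input=4 -> V=0 FIRE
t=5: input=1 -> V=4
t=6: input=0 -> V=3
t=7: input=4 -> V=0 FIRE
t=8: input=3 -> V=12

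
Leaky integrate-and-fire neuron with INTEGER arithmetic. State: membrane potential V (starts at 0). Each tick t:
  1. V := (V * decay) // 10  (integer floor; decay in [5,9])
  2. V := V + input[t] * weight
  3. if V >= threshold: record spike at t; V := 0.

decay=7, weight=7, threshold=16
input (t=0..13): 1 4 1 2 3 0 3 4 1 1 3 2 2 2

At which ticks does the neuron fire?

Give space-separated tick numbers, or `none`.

Answer: 1 3 4 6 7 10 12

Derivation:
t=0: input=1 -> V=7
t=1: input=4 -> V=0 FIRE
t=2: input=1 -> V=7
t=3: input=2 -> V=0 FIRE
t=4: input=3 -> V=0 FIRE
t=5: input=0 -> V=0
t=6: input=3 -> V=0 FIRE
t=7: input=4 -> V=0 FIRE
t=8: input=1 -> V=7
t=9: input=1 -> V=11
t=10: input=3 -> V=0 FIRE
t=11: input=2 -> V=14
t=12: input=2 -> V=0 FIRE
t=13: input=2 -> V=14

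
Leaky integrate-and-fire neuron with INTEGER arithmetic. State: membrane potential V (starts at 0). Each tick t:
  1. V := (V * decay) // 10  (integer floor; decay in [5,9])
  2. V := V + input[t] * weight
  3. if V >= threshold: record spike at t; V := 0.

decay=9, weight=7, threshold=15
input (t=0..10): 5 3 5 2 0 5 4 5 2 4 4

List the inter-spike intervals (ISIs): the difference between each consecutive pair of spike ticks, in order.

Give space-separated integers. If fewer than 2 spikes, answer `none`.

Answer: 1 1 3 1 1 2 1

Derivation:
t=0: input=5 -> V=0 FIRE
t=1: input=3 -> V=0 FIRE
t=2: input=5 -> V=0 FIRE
t=3: input=2 -> V=14
t=4: input=0 -> V=12
t=5: input=5 -> V=0 FIRE
t=6: input=4 -> V=0 FIRE
t=7: input=5 -> V=0 FIRE
t=8: input=2 -> V=14
t=9: input=4 -> V=0 FIRE
t=10: input=4 -> V=0 FIRE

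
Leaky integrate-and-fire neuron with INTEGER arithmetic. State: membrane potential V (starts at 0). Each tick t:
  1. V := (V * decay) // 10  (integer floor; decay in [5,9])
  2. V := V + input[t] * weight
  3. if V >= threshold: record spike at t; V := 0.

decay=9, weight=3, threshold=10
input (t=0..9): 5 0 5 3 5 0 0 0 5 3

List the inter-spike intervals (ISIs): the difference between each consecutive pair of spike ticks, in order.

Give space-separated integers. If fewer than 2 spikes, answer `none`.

Answer: 2 2 4

Derivation:
t=0: input=5 -> V=0 FIRE
t=1: input=0 -> V=0
t=2: input=5 -> V=0 FIRE
t=3: input=3 -> V=9
t=4: input=5 -> V=0 FIRE
t=5: input=0 -> V=0
t=6: input=0 -> V=0
t=7: input=0 -> V=0
t=8: input=5 -> V=0 FIRE
t=9: input=3 -> V=9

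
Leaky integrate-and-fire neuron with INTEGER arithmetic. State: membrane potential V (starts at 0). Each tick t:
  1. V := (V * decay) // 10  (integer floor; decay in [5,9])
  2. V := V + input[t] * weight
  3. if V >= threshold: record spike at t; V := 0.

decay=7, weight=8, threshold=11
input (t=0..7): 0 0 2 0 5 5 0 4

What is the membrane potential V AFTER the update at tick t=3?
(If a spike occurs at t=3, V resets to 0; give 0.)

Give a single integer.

Answer: 0

Derivation:
t=0: input=0 -> V=0
t=1: input=0 -> V=0
t=2: input=2 -> V=0 FIRE
t=3: input=0 -> V=0
t=4: input=5 -> V=0 FIRE
t=5: input=5 -> V=0 FIRE
t=6: input=0 -> V=0
t=7: input=4 -> V=0 FIRE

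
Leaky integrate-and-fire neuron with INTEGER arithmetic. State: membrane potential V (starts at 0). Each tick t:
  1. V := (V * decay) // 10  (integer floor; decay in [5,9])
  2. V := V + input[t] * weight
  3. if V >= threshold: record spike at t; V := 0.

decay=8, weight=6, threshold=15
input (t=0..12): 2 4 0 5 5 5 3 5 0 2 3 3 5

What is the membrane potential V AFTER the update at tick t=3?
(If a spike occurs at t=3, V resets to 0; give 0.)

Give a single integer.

Answer: 0

Derivation:
t=0: input=2 -> V=12
t=1: input=4 -> V=0 FIRE
t=2: input=0 -> V=0
t=3: input=5 -> V=0 FIRE
t=4: input=5 -> V=0 FIRE
t=5: input=5 -> V=0 FIRE
t=6: input=3 -> V=0 FIRE
t=7: input=5 -> V=0 FIRE
t=8: input=0 -> V=0
t=9: input=2 -> V=12
t=10: input=3 -> V=0 FIRE
t=11: input=3 -> V=0 FIRE
t=12: input=5 -> V=0 FIRE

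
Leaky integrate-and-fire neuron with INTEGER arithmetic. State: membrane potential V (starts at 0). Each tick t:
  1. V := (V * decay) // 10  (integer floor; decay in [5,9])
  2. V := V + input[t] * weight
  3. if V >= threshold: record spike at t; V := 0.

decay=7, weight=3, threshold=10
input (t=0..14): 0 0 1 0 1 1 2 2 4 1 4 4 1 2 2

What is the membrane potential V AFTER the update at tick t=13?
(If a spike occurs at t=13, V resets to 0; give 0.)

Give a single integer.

Answer: 8

Derivation:
t=0: input=0 -> V=0
t=1: input=0 -> V=0
t=2: input=1 -> V=3
t=3: input=0 -> V=2
t=4: input=1 -> V=4
t=5: input=1 -> V=5
t=6: input=2 -> V=9
t=7: input=2 -> V=0 FIRE
t=8: input=4 -> V=0 FIRE
t=9: input=1 -> V=3
t=10: input=4 -> V=0 FIRE
t=11: input=4 -> V=0 FIRE
t=12: input=1 -> V=3
t=13: input=2 -> V=8
t=14: input=2 -> V=0 FIRE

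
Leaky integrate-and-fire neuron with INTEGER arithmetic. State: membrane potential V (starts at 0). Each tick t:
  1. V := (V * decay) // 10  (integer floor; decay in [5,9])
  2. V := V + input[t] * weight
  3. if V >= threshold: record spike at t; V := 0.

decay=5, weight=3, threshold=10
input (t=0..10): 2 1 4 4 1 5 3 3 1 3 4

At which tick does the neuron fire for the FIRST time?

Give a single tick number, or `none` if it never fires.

t=0: input=2 -> V=6
t=1: input=1 -> V=6
t=2: input=4 -> V=0 FIRE
t=3: input=4 -> V=0 FIRE
t=4: input=1 -> V=3
t=5: input=5 -> V=0 FIRE
t=6: input=3 -> V=9
t=7: input=3 -> V=0 FIRE
t=8: input=1 -> V=3
t=9: input=3 -> V=0 FIRE
t=10: input=4 -> V=0 FIRE

Answer: 2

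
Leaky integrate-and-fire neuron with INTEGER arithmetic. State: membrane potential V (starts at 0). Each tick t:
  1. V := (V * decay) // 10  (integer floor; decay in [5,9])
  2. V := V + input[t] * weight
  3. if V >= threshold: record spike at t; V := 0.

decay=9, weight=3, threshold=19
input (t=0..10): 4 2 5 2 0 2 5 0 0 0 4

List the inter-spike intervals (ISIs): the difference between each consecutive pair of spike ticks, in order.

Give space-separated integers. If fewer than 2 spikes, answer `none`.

Answer: 4

Derivation:
t=0: input=4 -> V=12
t=1: input=2 -> V=16
t=2: input=5 -> V=0 FIRE
t=3: input=2 -> V=6
t=4: input=0 -> V=5
t=5: input=2 -> V=10
t=6: input=5 -> V=0 FIRE
t=7: input=0 -> V=0
t=8: input=0 -> V=0
t=9: input=0 -> V=0
t=10: input=4 -> V=12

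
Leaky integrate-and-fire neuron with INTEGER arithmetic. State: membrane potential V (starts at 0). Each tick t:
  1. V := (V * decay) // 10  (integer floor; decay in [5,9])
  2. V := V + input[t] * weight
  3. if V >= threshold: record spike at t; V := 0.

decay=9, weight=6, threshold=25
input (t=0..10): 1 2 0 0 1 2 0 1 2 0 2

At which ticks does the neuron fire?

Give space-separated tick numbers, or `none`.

t=0: input=1 -> V=6
t=1: input=2 -> V=17
t=2: input=0 -> V=15
t=3: input=0 -> V=13
t=4: input=1 -> V=17
t=5: input=2 -> V=0 FIRE
t=6: input=0 -> V=0
t=7: input=1 -> V=6
t=8: input=2 -> V=17
t=9: input=0 -> V=15
t=10: input=2 -> V=0 FIRE

Answer: 5 10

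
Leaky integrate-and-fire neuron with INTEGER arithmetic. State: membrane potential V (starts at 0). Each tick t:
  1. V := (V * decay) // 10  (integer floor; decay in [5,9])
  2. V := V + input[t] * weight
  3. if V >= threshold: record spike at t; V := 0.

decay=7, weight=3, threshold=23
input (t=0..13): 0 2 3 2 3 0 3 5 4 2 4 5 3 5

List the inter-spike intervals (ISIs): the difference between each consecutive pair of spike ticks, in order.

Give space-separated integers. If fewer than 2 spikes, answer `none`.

t=0: input=0 -> V=0
t=1: input=2 -> V=6
t=2: input=3 -> V=13
t=3: input=2 -> V=15
t=4: input=3 -> V=19
t=5: input=0 -> V=13
t=6: input=3 -> V=18
t=7: input=5 -> V=0 FIRE
t=8: input=4 -> V=12
t=9: input=2 -> V=14
t=10: input=4 -> V=21
t=11: input=5 -> V=0 FIRE
t=12: input=3 -> V=9
t=13: input=5 -> V=21

Answer: 4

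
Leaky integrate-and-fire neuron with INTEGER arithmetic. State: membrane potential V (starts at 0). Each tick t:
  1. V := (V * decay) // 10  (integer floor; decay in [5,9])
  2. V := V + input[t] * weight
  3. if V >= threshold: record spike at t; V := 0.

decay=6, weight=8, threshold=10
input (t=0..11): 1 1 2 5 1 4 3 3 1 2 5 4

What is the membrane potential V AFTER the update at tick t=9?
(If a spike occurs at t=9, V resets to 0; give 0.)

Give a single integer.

Answer: 0

Derivation:
t=0: input=1 -> V=8
t=1: input=1 -> V=0 FIRE
t=2: input=2 -> V=0 FIRE
t=3: input=5 -> V=0 FIRE
t=4: input=1 -> V=8
t=5: input=4 -> V=0 FIRE
t=6: input=3 -> V=0 FIRE
t=7: input=3 -> V=0 FIRE
t=8: input=1 -> V=8
t=9: input=2 -> V=0 FIRE
t=10: input=5 -> V=0 FIRE
t=11: input=4 -> V=0 FIRE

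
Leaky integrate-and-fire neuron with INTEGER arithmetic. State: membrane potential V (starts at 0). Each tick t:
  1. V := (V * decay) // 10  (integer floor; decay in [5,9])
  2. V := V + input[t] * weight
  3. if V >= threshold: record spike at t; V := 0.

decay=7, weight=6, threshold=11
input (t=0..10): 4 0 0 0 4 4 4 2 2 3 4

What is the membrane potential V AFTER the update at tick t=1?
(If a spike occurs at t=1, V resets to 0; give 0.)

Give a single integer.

t=0: input=4 -> V=0 FIRE
t=1: input=0 -> V=0
t=2: input=0 -> V=0
t=3: input=0 -> V=0
t=4: input=4 -> V=0 FIRE
t=5: input=4 -> V=0 FIRE
t=6: input=4 -> V=0 FIRE
t=7: input=2 -> V=0 FIRE
t=8: input=2 -> V=0 FIRE
t=9: input=3 -> V=0 FIRE
t=10: input=4 -> V=0 FIRE

Answer: 0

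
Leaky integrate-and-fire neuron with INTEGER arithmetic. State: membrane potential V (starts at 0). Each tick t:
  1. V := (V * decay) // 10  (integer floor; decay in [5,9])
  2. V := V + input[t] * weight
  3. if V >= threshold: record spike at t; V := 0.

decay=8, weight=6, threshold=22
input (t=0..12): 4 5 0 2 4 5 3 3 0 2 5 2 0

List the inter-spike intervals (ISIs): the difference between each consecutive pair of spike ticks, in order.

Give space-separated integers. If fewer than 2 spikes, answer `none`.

t=0: input=4 -> V=0 FIRE
t=1: input=5 -> V=0 FIRE
t=2: input=0 -> V=0
t=3: input=2 -> V=12
t=4: input=4 -> V=0 FIRE
t=5: input=5 -> V=0 FIRE
t=6: input=3 -> V=18
t=7: input=3 -> V=0 FIRE
t=8: input=0 -> V=0
t=9: input=2 -> V=12
t=10: input=5 -> V=0 FIRE
t=11: input=2 -> V=12
t=12: input=0 -> V=9

Answer: 1 3 1 2 3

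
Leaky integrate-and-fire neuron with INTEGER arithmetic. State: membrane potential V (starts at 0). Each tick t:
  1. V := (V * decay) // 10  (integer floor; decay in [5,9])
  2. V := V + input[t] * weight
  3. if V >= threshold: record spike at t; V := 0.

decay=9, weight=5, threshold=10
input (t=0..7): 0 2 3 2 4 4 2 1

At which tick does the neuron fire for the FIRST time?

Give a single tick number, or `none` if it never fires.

t=0: input=0 -> V=0
t=1: input=2 -> V=0 FIRE
t=2: input=3 -> V=0 FIRE
t=3: input=2 -> V=0 FIRE
t=4: input=4 -> V=0 FIRE
t=5: input=4 -> V=0 FIRE
t=6: input=2 -> V=0 FIRE
t=7: input=1 -> V=5

Answer: 1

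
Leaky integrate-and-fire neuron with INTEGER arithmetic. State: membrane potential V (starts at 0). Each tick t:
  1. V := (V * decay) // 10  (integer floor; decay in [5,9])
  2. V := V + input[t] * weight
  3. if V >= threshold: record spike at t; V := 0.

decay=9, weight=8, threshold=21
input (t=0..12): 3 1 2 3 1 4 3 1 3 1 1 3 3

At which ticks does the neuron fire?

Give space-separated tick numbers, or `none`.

t=0: input=3 -> V=0 FIRE
t=1: input=1 -> V=8
t=2: input=2 -> V=0 FIRE
t=3: input=3 -> V=0 FIRE
t=4: input=1 -> V=8
t=5: input=4 -> V=0 FIRE
t=6: input=3 -> V=0 FIRE
t=7: input=1 -> V=8
t=8: input=3 -> V=0 FIRE
t=9: input=1 -> V=8
t=10: input=1 -> V=15
t=11: input=3 -> V=0 FIRE
t=12: input=3 -> V=0 FIRE

Answer: 0 2 3 5 6 8 11 12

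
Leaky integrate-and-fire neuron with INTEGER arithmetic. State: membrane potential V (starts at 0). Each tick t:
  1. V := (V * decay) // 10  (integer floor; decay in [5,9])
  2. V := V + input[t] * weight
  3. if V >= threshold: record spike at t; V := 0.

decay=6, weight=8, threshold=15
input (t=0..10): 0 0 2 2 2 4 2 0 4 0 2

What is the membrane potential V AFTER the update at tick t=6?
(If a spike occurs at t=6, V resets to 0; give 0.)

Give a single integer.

t=0: input=0 -> V=0
t=1: input=0 -> V=0
t=2: input=2 -> V=0 FIRE
t=3: input=2 -> V=0 FIRE
t=4: input=2 -> V=0 FIRE
t=5: input=4 -> V=0 FIRE
t=6: input=2 -> V=0 FIRE
t=7: input=0 -> V=0
t=8: input=4 -> V=0 FIRE
t=9: input=0 -> V=0
t=10: input=2 -> V=0 FIRE

Answer: 0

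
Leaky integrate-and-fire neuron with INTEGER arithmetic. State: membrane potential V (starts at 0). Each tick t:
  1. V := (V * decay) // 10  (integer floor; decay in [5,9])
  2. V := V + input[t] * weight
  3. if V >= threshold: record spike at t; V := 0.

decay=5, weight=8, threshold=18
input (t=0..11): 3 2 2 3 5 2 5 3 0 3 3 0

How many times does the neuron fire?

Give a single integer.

t=0: input=3 -> V=0 FIRE
t=1: input=2 -> V=16
t=2: input=2 -> V=0 FIRE
t=3: input=3 -> V=0 FIRE
t=4: input=5 -> V=0 FIRE
t=5: input=2 -> V=16
t=6: input=5 -> V=0 FIRE
t=7: input=3 -> V=0 FIRE
t=8: input=0 -> V=0
t=9: input=3 -> V=0 FIRE
t=10: input=3 -> V=0 FIRE
t=11: input=0 -> V=0

Answer: 8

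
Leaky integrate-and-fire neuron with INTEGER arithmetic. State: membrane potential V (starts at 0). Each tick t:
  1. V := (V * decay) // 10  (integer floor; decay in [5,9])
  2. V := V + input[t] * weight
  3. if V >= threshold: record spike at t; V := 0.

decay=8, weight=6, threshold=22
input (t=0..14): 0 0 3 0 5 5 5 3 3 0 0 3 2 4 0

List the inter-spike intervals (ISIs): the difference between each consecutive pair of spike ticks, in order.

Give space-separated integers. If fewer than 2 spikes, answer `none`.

Answer: 1 1 2 4 1

Derivation:
t=0: input=0 -> V=0
t=1: input=0 -> V=0
t=2: input=3 -> V=18
t=3: input=0 -> V=14
t=4: input=5 -> V=0 FIRE
t=5: input=5 -> V=0 FIRE
t=6: input=5 -> V=0 FIRE
t=7: input=3 -> V=18
t=8: input=3 -> V=0 FIRE
t=9: input=0 -> V=0
t=10: input=0 -> V=0
t=11: input=3 -> V=18
t=12: input=2 -> V=0 FIRE
t=13: input=4 -> V=0 FIRE
t=14: input=0 -> V=0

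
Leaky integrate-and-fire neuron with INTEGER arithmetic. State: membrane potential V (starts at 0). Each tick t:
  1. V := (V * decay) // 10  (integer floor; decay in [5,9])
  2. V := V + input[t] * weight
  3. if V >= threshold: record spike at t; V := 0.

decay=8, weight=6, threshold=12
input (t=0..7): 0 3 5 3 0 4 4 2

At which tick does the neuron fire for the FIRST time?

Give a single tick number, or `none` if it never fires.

t=0: input=0 -> V=0
t=1: input=3 -> V=0 FIRE
t=2: input=5 -> V=0 FIRE
t=3: input=3 -> V=0 FIRE
t=4: input=0 -> V=0
t=5: input=4 -> V=0 FIRE
t=6: input=4 -> V=0 FIRE
t=7: input=2 -> V=0 FIRE

Answer: 1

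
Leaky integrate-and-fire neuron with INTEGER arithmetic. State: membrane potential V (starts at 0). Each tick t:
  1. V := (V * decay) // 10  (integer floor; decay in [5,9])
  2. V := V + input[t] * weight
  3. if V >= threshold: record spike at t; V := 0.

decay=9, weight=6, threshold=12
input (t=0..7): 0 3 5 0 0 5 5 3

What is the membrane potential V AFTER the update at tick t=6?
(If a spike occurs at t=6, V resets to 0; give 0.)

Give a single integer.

t=0: input=0 -> V=0
t=1: input=3 -> V=0 FIRE
t=2: input=5 -> V=0 FIRE
t=3: input=0 -> V=0
t=4: input=0 -> V=0
t=5: input=5 -> V=0 FIRE
t=6: input=5 -> V=0 FIRE
t=7: input=3 -> V=0 FIRE

Answer: 0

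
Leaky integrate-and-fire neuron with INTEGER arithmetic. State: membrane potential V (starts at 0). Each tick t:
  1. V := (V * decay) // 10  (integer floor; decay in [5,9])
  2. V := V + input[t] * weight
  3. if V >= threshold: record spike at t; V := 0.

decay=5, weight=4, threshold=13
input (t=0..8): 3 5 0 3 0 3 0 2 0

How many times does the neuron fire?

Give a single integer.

t=0: input=3 -> V=12
t=1: input=5 -> V=0 FIRE
t=2: input=0 -> V=0
t=3: input=3 -> V=12
t=4: input=0 -> V=6
t=5: input=3 -> V=0 FIRE
t=6: input=0 -> V=0
t=7: input=2 -> V=8
t=8: input=0 -> V=4

Answer: 2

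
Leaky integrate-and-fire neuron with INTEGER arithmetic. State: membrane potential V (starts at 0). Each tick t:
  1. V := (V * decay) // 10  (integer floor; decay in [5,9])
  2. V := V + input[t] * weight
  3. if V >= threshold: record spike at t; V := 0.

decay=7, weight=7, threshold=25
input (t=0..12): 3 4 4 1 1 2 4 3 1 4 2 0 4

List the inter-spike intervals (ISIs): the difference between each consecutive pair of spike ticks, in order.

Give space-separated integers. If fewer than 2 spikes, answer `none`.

Answer: 1 4 3 3

Derivation:
t=0: input=3 -> V=21
t=1: input=4 -> V=0 FIRE
t=2: input=4 -> V=0 FIRE
t=3: input=1 -> V=7
t=4: input=1 -> V=11
t=5: input=2 -> V=21
t=6: input=4 -> V=0 FIRE
t=7: input=3 -> V=21
t=8: input=1 -> V=21
t=9: input=4 -> V=0 FIRE
t=10: input=2 -> V=14
t=11: input=0 -> V=9
t=12: input=4 -> V=0 FIRE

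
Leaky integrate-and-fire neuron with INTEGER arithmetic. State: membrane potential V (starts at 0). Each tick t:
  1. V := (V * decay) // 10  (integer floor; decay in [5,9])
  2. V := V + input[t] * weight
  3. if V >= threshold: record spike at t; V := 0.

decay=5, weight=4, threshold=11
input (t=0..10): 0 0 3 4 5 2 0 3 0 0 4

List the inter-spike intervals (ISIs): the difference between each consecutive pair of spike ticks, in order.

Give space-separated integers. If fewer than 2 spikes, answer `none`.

Answer: 1 1 3 3

Derivation:
t=0: input=0 -> V=0
t=1: input=0 -> V=0
t=2: input=3 -> V=0 FIRE
t=3: input=4 -> V=0 FIRE
t=4: input=5 -> V=0 FIRE
t=5: input=2 -> V=8
t=6: input=0 -> V=4
t=7: input=3 -> V=0 FIRE
t=8: input=0 -> V=0
t=9: input=0 -> V=0
t=10: input=4 -> V=0 FIRE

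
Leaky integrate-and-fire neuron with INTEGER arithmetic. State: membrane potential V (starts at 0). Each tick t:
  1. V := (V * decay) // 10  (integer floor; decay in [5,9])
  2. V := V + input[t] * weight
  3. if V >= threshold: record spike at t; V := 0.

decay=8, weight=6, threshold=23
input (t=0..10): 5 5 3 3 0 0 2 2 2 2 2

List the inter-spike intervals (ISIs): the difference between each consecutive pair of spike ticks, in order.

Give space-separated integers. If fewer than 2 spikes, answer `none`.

Answer: 1 2 5

Derivation:
t=0: input=5 -> V=0 FIRE
t=1: input=5 -> V=0 FIRE
t=2: input=3 -> V=18
t=3: input=3 -> V=0 FIRE
t=4: input=0 -> V=0
t=5: input=0 -> V=0
t=6: input=2 -> V=12
t=7: input=2 -> V=21
t=8: input=2 -> V=0 FIRE
t=9: input=2 -> V=12
t=10: input=2 -> V=21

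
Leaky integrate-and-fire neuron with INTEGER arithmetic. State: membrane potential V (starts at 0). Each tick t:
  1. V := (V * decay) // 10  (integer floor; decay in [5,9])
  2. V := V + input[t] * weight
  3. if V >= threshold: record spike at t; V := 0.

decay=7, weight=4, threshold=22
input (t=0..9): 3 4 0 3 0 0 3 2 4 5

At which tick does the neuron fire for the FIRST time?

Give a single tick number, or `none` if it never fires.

Answer: 1

Derivation:
t=0: input=3 -> V=12
t=1: input=4 -> V=0 FIRE
t=2: input=0 -> V=0
t=3: input=3 -> V=12
t=4: input=0 -> V=8
t=5: input=0 -> V=5
t=6: input=3 -> V=15
t=7: input=2 -> V=18
t=8: input=4 -> V=0 FIRE
t=9: input=5 -> V=20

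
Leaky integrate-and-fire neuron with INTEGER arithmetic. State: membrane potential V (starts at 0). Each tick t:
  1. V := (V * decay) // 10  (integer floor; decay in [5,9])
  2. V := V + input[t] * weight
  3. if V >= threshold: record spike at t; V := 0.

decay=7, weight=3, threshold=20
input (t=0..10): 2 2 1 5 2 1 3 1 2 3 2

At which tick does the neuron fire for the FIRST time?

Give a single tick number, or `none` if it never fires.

t=0: input=2 -> V=6
t=1: input=2 -> V=10
t=2: input=1 -> V=10
t=3: input=5 -> V=0 FIRE
t=4: input=2 -> V=6
t=5: input=1 -> V=7
t=6: input=3 -> V=13
t=7: input=1 -> V=12
t=8: input=2 -> V=14
t=9: input=3 -> V=18
t=10: input=2 -> V=18

Answer: 3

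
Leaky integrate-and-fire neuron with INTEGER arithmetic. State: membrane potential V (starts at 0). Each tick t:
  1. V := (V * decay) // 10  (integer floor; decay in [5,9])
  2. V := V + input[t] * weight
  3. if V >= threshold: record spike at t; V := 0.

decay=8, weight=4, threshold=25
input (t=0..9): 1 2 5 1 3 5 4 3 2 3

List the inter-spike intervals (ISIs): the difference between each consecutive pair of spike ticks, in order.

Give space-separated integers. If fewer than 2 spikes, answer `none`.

Answer: 3 3

Derivation:
t=0: input=1 -> V=4
t=1: input=2 -> V=11
t=2: input=5 -> V=0 FIRE
t=3: input=1 -> V=4
t=4: input=3 -> V=15
t=5: input=5 -> V=0 FIRE
t=6: input=4 -> V=16
t=7: input=3 -> V=24
t=8: input=2 -> V=0 FIRE
t=9: input=3 -> V=12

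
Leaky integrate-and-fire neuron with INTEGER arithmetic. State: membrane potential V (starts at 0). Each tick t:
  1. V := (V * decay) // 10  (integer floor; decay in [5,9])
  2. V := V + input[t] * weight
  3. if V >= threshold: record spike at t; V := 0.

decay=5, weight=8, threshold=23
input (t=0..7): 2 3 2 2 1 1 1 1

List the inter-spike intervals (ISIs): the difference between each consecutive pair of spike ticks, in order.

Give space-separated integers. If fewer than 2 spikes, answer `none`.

Answer: 2

Derivation:
t=0: input=2 -> V=16
t=1: input=3 -> V=0 FIRE
t=2: input=2 -> V=16
t=3: input=2 -> V=0 FIRE
t=4: input=1 -> V=8
t=5: input=1 -> V=12
t=6: input=1 -> V=14
t=7: input=1 -> V=15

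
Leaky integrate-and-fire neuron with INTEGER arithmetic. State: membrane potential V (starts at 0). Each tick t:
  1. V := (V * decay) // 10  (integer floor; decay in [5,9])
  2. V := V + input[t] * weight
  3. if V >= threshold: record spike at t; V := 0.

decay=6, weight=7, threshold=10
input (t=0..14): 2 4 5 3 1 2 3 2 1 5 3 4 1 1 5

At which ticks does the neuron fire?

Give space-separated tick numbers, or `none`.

t=0: input=2 -> V=0 FIRE
t=1: input=4 -> V=0 FIRE
t=2: input=5 -> V=0 FIRE
t=3: input=3 -> V=0 FIRE
t=4: input=1 -> V=7
t=5: input=2 -> V=0 FIRE
t=6: input=3 -> V=0 FIRE
t=7: input=2 -> V=0 FIRE
t=8: input=1 -> V=7
t=9: input=5 -> V=0 FIRE
t=10: input=3 -> V=0 FIRE
t=11: input=4 -> V=0 FIRE
t=12: input=1 -> V=7
t=13: input=1 -> V=0 FIRE
t=14: input=5 -> V=0 FIRE

Answer: 0 1 2 3 5 6 7 9 10 11 13 14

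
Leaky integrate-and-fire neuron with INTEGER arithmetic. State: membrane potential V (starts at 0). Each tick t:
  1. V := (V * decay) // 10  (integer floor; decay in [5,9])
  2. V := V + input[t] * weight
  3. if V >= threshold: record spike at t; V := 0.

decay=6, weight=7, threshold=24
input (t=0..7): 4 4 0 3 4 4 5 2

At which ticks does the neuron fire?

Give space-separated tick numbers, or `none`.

t=0: input=4 -> V=0 FIRE
t=1: input=4 -> V=0 FIRE
t=2: input=0 -> V=0
t=3: input=3 -> V=21
t=4: input=4 -> V=0 FIRE
t=5: input=4 -> V=0 FIRE
t=6: input=5 -> V=0 FIRE
t=7: input=2 -> V=14

Answer: 0 1 4 5 6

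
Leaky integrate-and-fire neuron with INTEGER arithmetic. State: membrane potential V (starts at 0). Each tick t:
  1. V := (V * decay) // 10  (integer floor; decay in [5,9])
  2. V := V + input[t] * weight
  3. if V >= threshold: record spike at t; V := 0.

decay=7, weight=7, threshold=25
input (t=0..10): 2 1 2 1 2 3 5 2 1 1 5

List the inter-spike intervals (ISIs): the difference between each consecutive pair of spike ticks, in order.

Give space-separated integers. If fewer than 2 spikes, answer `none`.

t=0: input=2 -> V=14
t=1: input=1 -> V=16
t=2: input=2 -> V=0 FIRE
t=3: input=1 -> V=7
t=4: input=2 -> V=18
t=5: input=3 -> V=0 FIRE
t=6: input=5 -> V=0 FIRE
t=7: input=2 -> V=14
t=8: input=1 -> V=16
t=9: input=1 -> V=18
t=10: input=5 -> V=0 FIRE

Answer: 3 1 4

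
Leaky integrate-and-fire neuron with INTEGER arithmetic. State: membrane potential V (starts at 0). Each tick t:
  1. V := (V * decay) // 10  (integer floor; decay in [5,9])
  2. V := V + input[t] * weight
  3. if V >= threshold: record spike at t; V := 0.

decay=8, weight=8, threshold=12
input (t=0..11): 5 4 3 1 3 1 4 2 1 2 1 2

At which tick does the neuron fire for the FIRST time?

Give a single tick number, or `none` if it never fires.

Answer: 0

Derivation:
t=0: input=5 -> V=0 FIRE
t=1: input=4 -> V=0 FIRE
t=2: input=3 -> V=0 FIRE
t=3: input=1 -> V=8
t=4: input=3 -> V=0 FIRE
t=5: input=1 -> V=8
t=6: input=4 -> V=0 FIRE
t=7: input=2 -> V=0 FIRE
t=8: input=1 -> V=8
t=9: input=2 -> V=0 FIRE
t=10: input=1 -> V=8
t=11: input=2 -> V=0 FIRE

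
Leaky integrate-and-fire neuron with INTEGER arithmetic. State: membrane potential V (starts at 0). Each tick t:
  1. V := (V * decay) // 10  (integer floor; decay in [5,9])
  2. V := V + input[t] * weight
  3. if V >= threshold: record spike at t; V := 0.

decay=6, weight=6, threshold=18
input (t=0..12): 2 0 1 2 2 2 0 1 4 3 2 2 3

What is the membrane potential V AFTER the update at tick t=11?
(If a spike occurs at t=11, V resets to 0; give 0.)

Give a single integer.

Answer: 0

Derivation:
t=0: input=2 -> V=12
t=1: input=0 -> V=7
t=2: input=1 -> V=10
t=3: input=2 -> V=0 FIRE
t=4: input=2 -> V=12
t=5: input=2 -> V=0 FIRE
t=6: input=0 -> V=0
t=7: input=1 -> V=6
t=8: input=4 -> V=0 FIRE
t=9: input=3 -> V=0 FIRE
t=10: input=2 -> V=12
t=11: input=2 -> V=0 FIRE
t=12: input=3 -> V=0 FIRE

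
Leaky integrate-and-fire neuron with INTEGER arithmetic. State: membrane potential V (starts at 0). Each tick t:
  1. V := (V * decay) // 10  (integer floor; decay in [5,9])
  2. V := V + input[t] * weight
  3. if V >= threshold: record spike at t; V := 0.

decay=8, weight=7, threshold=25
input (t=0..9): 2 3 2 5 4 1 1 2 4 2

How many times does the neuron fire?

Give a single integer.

Answer: 4

Derivation:
t=0: input=2 -> V=14
t=1: input=3 -> V=0 FIRE
t=2: input=2 -> V=14
t=3: input=5 -> V=0 FIRE
t=4: input=4 -> V=0 FIRE
t=5: input=1 -> V=7
t=6: input=1 -> V=12
t=7: input=2 -> V=23
t=8: input=4 -> V=0 FIRE
t=9: input=2 -> V=14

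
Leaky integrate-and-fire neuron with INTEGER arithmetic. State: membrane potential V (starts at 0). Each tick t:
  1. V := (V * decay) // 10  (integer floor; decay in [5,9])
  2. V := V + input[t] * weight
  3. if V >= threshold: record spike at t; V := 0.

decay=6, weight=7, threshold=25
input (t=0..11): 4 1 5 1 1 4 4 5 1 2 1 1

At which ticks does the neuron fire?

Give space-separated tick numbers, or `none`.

Answer: 0 2 5 6 7

Derivation:
t=0: input=4 -> V=0 FIRE
t=1: input=1 -> V=7
t=2: input=5 -> V=0 FIRE
t=3: input=1 -> V=7
t=4: input=1 -> V=11
t=5: input=4 -> V=0 FIRE
t=6: input=4 -> V=0 FIRE
t=7: input=5 -> V=0 FIRE
t=8: input=1 -> V=7
t=9: input=2 -> V=18
t=10: input=1 -> V=17
t=11: input=1 -> V=17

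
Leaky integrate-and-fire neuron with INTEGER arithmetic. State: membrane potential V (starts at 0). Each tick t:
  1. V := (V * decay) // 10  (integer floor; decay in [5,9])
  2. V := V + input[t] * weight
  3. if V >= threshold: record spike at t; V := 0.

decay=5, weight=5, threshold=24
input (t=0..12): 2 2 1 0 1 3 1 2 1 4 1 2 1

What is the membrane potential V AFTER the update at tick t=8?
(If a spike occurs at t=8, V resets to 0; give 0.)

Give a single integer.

Answer: 13

Derivation:
t=0: input=2 -> V=10
t=1: input=2 -> V=15
t=2: input=1 -> V=12
t=3: input=0 -> V=6
t=4: input=1 -> V=8
t=5: input=3 -> V=19
t=6: input=1 -> V=14
t=7: input=2 -> V=17
t=8: input=1 -> V=13
t=9: input=4 -> V=0 FIRE
t=10: input=1 -> V=5
t=11: input=2 -> V=12
t=12: input=1 -> V=11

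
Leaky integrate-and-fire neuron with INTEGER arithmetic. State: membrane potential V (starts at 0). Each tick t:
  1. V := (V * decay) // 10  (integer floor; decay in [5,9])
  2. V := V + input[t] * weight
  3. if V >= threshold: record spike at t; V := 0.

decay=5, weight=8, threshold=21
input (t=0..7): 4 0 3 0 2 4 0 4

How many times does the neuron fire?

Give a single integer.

t=0: input=4 -> V=0 FIRE
t=1: input=0 -> V=0
t=2: input=3 -> V=0 FIRE
t=3: input=0 -> V=0
t=4: input=2 -> V=16
t=5: input=4 -> V=0 FIRE
t=6: input=0 -> V=0
t=7: input=4 -> V=0 FIRE

Answer: 4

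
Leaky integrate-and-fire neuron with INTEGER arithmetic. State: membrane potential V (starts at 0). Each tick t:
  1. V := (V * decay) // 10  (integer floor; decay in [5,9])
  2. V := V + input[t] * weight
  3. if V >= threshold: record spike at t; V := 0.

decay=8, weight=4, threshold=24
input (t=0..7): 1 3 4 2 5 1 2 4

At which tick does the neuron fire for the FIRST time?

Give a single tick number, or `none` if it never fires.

Answer: 2

Derivation:
t=0: input=1 -> V=4
t=1: input=3 -> V=15
t=2: input=4 -> V=0 FIRE
t=3: input=2 -> V=8
t=4: input=5 -> V=0 FIRE
t=5: input=1 -> V=4
t=6: input=2 -> V=11
t=7: input=4 -> V=0 FIRE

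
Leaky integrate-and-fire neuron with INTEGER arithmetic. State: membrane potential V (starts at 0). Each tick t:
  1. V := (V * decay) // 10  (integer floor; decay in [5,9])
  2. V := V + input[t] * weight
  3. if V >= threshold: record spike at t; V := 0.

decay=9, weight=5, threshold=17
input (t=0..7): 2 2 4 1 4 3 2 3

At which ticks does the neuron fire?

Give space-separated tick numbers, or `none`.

t=0: input=2 -> V=10
t=1: input=2 -> V=0 FIRE
t=2: input=4 -> V=0 FIRE
t=3: input=1 -> V=5
t=4: input=4 -> V=0 FIRE
t=5: input=3 -> V=15
t=6: input=2 -> V=0 FIRE
t=7: input=3 -> V=15

Answer: 1 2 4 6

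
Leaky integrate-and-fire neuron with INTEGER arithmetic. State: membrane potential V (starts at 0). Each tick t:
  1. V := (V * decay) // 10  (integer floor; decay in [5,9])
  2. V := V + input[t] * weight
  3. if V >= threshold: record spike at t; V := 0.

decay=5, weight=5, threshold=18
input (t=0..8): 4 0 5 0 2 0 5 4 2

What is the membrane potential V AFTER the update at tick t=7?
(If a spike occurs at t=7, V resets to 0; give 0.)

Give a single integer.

t=0: input=4 -> V=0 FIRE
t=1: input=0 -> V=0
t=2: input=5 -> V=0 FIRE
t=3: input=0 -> V=0
t=4: input=2 -> V=10
t=5: input=0 -> V=5
t=6: input=5 -> V=0 FIRE
t=7: input=4 -> V=0 FIRE
t=8: input=2 -> V=10

Answer: 0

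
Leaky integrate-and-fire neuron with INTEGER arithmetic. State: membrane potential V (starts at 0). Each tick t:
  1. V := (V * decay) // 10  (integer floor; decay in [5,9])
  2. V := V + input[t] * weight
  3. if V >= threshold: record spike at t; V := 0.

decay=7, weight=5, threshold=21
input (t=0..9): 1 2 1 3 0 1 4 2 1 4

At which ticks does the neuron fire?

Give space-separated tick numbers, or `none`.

Answer: 3 6 9

Derivation:
t=0: input=1 -> V=5
t=1: input=2 -> V=13
t=2: input=1 -> V=14
t=3: input=3 -> V=0 FIRE
t=4: input=0 -> V=0
t=5: input=1 -> V=5
t=6: input=4 -> V=0 FIRE
t=7: input=2 -> V=10
t=8: input=1 -> V=12
t=9: input=4 -> V=0 FIRE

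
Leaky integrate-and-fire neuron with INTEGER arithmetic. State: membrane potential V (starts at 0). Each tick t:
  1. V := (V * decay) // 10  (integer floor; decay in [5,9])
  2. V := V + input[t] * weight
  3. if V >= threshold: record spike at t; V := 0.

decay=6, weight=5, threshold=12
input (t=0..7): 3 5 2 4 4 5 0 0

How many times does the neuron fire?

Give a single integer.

Answer: 5

Derivation:
t=0: input=3 -> V=0 FIRE
t=1: input=5 -> V=0 FIRE
t=2: input=2 -> V=10
t=3: input=4 -> V=0 FIRE
t=4: input=4 -> V=0 FIRE
t=5: input=5 -> V=0 FIRE
t=6: input=0 -> V=0
t=7: input=0 -> V=0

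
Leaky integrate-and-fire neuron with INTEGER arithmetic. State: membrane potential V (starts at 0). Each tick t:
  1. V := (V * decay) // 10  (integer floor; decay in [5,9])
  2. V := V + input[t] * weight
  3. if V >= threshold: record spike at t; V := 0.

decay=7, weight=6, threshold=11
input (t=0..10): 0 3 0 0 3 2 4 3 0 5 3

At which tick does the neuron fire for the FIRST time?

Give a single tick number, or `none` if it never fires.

Answer: 1

Derivation:
t=0: input=0 -> V=0
t=1: input=3 -> V=0 FIRE
t=2: input=0 -> V=0
t=3: input=0 -> V=0
t=4: input=3 -> V=0 FIRE
t=5: input=2 -> V=0 FIRE
t=6: input=4 -> V=0 FIRE
t=7: input=3 -> V=0 FIRE
t=8: input=0 -> V=0
t=9: input=5 -> V=0 FIRE
t=10: input=3 -> V=0 FIRE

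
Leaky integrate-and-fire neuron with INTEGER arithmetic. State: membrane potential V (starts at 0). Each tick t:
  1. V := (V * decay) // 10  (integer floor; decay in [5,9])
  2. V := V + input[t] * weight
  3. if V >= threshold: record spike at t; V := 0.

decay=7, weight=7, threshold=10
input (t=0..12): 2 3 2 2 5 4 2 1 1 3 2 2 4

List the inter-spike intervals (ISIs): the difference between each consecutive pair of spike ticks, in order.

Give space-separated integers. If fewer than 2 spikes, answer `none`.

t=0: input=2 -> V=0 FIRE
t=1: input=3 -> V=0 FIRE
t=2: input=2 -> V=0 FIRE
t=3: input=2 -> V=0 FIRE
t=4: input=5 -> V=0 FIRE
t=5: input=4 -> V=0 FIRE
t=6: input=2 -> V=0 FIRE
t=7: input=1 -> V=7
t=8: input=1 -> V=0 FIRE
t=9: input=3 -> V=0 FIRE
t=10: input=2 -> V=0 FIRE
t=11: input=2 -> V=0 FIRE
t=12: input=4 -> V=0 FIRE

Answer: 1 1 1 1 1 1 2 1 1 1 1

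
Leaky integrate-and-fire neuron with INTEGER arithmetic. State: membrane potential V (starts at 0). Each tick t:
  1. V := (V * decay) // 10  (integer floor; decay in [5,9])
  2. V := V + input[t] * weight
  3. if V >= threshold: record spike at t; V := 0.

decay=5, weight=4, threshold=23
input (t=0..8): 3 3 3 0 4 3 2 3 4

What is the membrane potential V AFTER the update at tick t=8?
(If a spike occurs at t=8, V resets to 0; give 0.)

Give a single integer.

t=0: input=3 -> V=12
t=1: input=3 -> V=18
t=2: input=3 -> V=21
t=3: input=0 -> V=10
t=4: input=4 -> V=21
t=5: input=3 -> V=22
t=6: input=2 -> V=19
t=7: input=3 -> V=21
t=8: input=4 -> V=0 FIRE

Answer: 0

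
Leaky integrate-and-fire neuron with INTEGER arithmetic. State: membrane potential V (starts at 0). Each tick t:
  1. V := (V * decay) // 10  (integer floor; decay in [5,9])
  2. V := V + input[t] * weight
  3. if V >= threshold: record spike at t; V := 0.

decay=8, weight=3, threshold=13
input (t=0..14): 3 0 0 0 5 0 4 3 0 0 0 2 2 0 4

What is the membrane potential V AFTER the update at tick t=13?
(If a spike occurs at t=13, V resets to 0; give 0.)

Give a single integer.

Answer: 8

Derivation:
t=0: input=3 -> V=9
t=1: input=0 -> V=7
t=2: input=0 -> V=5
t=3: input=0 -> V=4
t=4: input=5 -> V=0 FIRE
t=5: input=0 -> V=0
t=6: input=4 -> V=12
t=7: input=3 -> V=0 FIRE
t=8: input=0 -> V=0
t=9: input=0 -> V=0
t=10: input=0 -> V=0
t=11: input=2 -> V=6
t=12: input=2 -> V=10
t=13: input=0 -> V=8
t=14: input=4 -> V=0 FIRE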